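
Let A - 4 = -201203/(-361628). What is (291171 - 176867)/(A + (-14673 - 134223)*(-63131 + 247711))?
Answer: -2175554048/523089642700175 ≈ -4.1590e-6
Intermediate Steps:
A = 1647715/361628 (A = 4 - 201203/(-361628) = 4 - 201203*(-1/361628) = 4 + 201203/361628 = 1647715/361628 ≈ 4.5564)
(291171 - 176867)/(A + (-14673 - 134223)*(-63131 + 247711)) = (291171 - 176867)/(1647715/361628 + (-14673 - 134223)*(-63131 + 247711)) = 114304/(1647715/361628 - 148896*184580) = 114304/(1647715/361628 - 27483223680) = 114304/(-9938703211303325/361628) = 114304*(-361628/9938703211303325) = -2175554048/523089642700175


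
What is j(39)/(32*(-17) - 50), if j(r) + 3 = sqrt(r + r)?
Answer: 1/198 - sqrt(78)/594 ≈ -0.0098178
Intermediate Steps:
j(r) = -3 + sqrt(2)*sqrt(r) (j(r) = -3 + sqrt(r + r) = -3 + sqrt(2*r) = -3 + sqrt(2)*sqrt(r))
j(39)/(32*(-17) - 50) = (-3 + sqrt(2)*sqrt(39))/(32*(-17) - 50) = (-3 + sqrt(78))/(-544 - 50) = (-3 + sqrt(78))/(-594) = (-3 + sqrt(78))*(-1/594) = 1/198 - sqrt(78)/594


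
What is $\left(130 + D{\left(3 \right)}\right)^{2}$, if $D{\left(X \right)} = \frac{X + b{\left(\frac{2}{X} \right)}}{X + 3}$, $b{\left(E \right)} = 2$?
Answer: $\frac{616225}{36} \approx 17117.0$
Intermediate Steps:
$D{\left(X \right)} = \frac{2 + X}{3 + X}$ ($D{\left(X \right)} = \frac{X + 2}{X + 3} = \frac{2 + X}{3 + X}$)
$\left(130 + D{\left(3 \right)}\right)^{2} = \left(130 + \frac{2 + 3}{3 + 3}\right)^{2} = \left(130 + \frac{1}{6} \cdot 5\right)^{2} = \left(130 + \frac{5}{6}\right)^{2} = \left(\frac{785}{6}\right)^{2} = \frac{616225}{36}$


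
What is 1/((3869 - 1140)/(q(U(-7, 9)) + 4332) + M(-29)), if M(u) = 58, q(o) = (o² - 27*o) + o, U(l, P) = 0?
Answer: 4332/253985 ≈ 0.017056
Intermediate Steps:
q(o) = o² - 26*o
1/((3869 - 1140)/(q(U(-7, 9)) + 4332) + M(-29)) = 1/((3869 - 1140)/(0*(-26 + 0) + 4332) + 58) = 1/(2729/(0*(-26) + 4332) + 58) = 1/(2729/(0 + 4332) + 58) = 1/(2729/4332 + 58) = 1/(253985/4332) = 4332/253985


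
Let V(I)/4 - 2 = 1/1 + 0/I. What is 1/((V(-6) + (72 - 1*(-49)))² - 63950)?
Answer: -1/46261 ≈ -2.1616e-5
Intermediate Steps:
V(I) = 12 (V(I) = 8 + 4*(1/1 + 0/I) = 8 + 4*(1*1 + 0) = 8 + 4*(1 + 0) = 8 + 4*1 = 8 + 4 = 12)
1/((V(-6) + (72 - 1*(-49)))² - 63950) = 1/((12 + (72 - 1*(-49)))² - 63950) = 1/((12 + (72 + 49))² - 63950) = 1/((12 + 121)² - 63950) = 1/(133² - 63950) = 1/(17689 - 63950) = 1/(-46261) = -1/46261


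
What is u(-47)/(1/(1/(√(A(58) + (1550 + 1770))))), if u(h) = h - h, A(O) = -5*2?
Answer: 0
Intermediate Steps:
A(O) = -10
u(h) = 0
u(-47)/(1/(1/(√(A(58) + (1550 + 1770))))) = 0/(1/(1/(√(-10 + (1550 + 1770))))) = 0/(1/(1/(√(-10 + 3320)))) = 0/(1/(1/(√3310))) = 0/(1/(√3310/3310)) = 0/(√3310) = 0*(√3310/3310) = 0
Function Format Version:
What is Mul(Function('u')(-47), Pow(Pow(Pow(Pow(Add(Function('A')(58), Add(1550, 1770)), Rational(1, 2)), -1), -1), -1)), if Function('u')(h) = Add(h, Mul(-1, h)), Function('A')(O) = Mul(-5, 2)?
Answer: 0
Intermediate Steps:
Function('A')(O) = -10
Function('u')(h) = 0
Mul(Function('u')(-47), Pow(Pow(Pow(Pow(Add(Function('A')(58), Add(1550, 1770)), Rational(1, 2)), -1), -1), -1)) = Mul(0, Pow(Pow(Pow(Pow(Add(-10, Add(1550, 1770)), Rational(1, 2)), -1), -1), -1)) = Mul(0, Pow(Pow(Pow(Pow(Add(-10, 3320), Rational(1, 2)), -1), -1), -1)) = Mul(0, Pow(Pow(Pow(Pow(3310, Rational(1, 2)), -1), -1), -1)) = Mul(0, Pow(Pow(Mul(Rational(1, 3310), Pow(3310, Rational(1, 2))), -1), -1)) = Mul(0, Pow(Pow(3310, Rational(1, 2)), -1)) = Mul(0, Mul(Rational(1, 3310), Pow(3310, Rational(1, 2)))) = 0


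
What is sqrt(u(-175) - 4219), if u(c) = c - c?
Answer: I*sqrt(4219) ≈ 64.954*I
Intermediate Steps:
u(c) = 0
sqrt(u(-175) - 4219) = sqrt(0 - 4219) = sqrt(-4219) = I*sqrt(4219)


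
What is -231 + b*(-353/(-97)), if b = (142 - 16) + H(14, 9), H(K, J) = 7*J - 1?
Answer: 43957/97 ≈ 453.17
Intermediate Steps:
H(K, J) = -1 + 7*J
b = 188 (b = (142 - 16) + (-1 + 7*9) = 126 + (-1 + 63) = 126 + 62 = 188)
-231 + b*(-353/(-97)) = -231 + 188*(-353/(-97)) = -231 + 188*(-353*(-1/97)) = -231 + 188*(353/97) = -231 + 66364/97 = 43957/97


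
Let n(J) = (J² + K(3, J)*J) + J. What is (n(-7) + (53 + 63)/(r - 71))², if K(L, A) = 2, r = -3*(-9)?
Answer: 77841/121 ≈ 643.31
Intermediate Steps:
r = 27
n(J) = J² + 3*J (n(J) = (J² + 2*J) + J = J² + 3*J)
(n(-7) + (53 + 63)/(r - 71))² = (-7*(3 - 7) + (53 + 63)/(27 - 71))² = (-7*(-4) + 116/(-44))² = (28 + 116*(-1/44))² = (28 - 29/11)² = (279/11)² = 77841/121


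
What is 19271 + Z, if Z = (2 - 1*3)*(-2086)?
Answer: 21357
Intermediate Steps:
Z = 2086 (Z = (2 - 3)*(-2086) = -1*(-2086) = 2086)
19271 + Z = 19271 + 2086 = 21357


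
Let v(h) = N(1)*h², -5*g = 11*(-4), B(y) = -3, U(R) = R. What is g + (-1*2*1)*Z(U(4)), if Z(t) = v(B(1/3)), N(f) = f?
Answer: -46/5 ≈ -9.2000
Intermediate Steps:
g = 44/5 (g = -11*(-4)/5 = -⅕*(-44) = 44/5 ≈ 8.8000)
v(h) = h² (v(h) = 1*h² = h²)
Z(t) = 9 (Z(t) = (-3)² = 9)
g + (-1*2*1)*Z(U(4)) = 44/5 + (-1*2*1)*9 = 44/5 - 2*1*9 = 44/5 - 2*9 = 44/5 - 18 = -46/5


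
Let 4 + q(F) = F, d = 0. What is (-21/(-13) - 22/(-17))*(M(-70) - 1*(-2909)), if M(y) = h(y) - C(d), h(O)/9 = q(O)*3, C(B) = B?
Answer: 585773/221 ≈ 2650.6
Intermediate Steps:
q(F) = -4 + F
h(O) = -108 + 27*O (h(O) = 9*((-4 + O)*3) = 9*(-12 + 3*O) = -108 + 27*O)
M(y) = -108 + 27*y (M(y) = (-108 + 27*y) - 1*0 = (-108 + 27*y) + 0 = -108 + 27*y)
(-21/(-13) - 22/(-17))*(M(-70) - 1*(-2909)) = (-21/(-13) - 22/(-17))*((-108 + 27*(-70)) - 1*(-2909)) = (-21*(-1/13) - 22*(-1/17))*((-108 - 1890) + 2909) = (21/13 + 22/17)*(-1998 + 2909) = (643/221)*911 = 585773/221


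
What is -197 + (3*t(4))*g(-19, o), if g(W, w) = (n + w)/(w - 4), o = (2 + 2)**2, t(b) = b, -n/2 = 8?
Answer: -197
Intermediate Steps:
n = -16 (n = -2*8 = -16)
o = 16 (o = 4**2 = 16)
g(W, w) = (-16 + w)/(-4 + w) (g(W, w) = (-16 + w)/(w - 4) = (-16 + w)/(-4 + w))
-197 + (3*t(4))*g(-19, o) = -197 + (3*4)*((-16 + 16)/(-4 + 16)) = -197 + 12*(0/12) = -197 + 12*((1/12)*0) = -197 + 12*0 = -197 + 0 = -197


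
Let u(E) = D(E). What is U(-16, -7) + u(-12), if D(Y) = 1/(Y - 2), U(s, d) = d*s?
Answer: 1567/14 ≈ 111.93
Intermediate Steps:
D(Y) = 1/(-2 + Y)
u(E) = 1/(-2 + E)
U(-16, -7) + u(-12) = -7*(-16) + 1/(-2 - 12) = 112 + 1/(-14) = 112 - 1/14 = 1567/14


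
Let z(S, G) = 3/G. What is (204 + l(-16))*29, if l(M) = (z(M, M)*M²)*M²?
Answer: -350436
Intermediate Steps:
l(M) = 3*M³ (l(M) = ((3/M)*M²)*M² = (3*M)*M² = 3*M³)
(204 + l(-16))*29 = (204 + 3*(-16)³)*29 = (204 + 3*(-4096))*29 = (204 - 12288)*29 = -12084*29 = -350436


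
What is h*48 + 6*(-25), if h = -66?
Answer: -3318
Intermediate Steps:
h*48 + 6*(-25) = -66*48 + 6*(-25) = -3168 - 150 = -3318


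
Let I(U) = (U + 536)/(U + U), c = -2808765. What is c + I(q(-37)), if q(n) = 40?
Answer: -14043789/5 ≈ -2.8088e+6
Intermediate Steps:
I(U) = (536 + U)/(2*U) (I(U) = (536 + U)/((2*U)) = (536 + U)*(1/(2*U)) = (536 + U)/(2*U))
c + I(q(-37)) = -2808765 + (1/2)*(536 + 40)/40 = -2808765 + (1/2)*(1/40)*576 = -2808765 + 36/5 = -14043789/5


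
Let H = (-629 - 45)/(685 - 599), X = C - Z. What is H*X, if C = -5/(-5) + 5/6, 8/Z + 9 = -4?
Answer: -64367/3354 ≈ -19.191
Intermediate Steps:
Z = -8/13 (Z = 8/(-9 - 4) = 8/(-13) = 8*(-1/13) = -8/13 ≈ -0.61539)
C = 11/6 (C = -5*(-1/5) + 5*(1/6) = 1 + 5/6 = 11/6 ≈ 1.8333)
X = 191/78 (X = 11/6 - 1*(-8/13) = 11/6 + 8/13 = 191/78 ≈ 2.4487)
H = -337/43 (H = -674/86 = -674*1/86 = -337/43 ≈ -7.8372)
H*X = -337/43*191/78 = -64367/3354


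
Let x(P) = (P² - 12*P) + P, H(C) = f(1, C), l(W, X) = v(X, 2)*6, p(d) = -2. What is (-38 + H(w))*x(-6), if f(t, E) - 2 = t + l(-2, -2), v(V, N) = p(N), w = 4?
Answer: -4794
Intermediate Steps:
v(V, N) = -2
l(W, X) = -12 (l(W, X) = -2*6 = -12)
f(t, E) = -10 + t (f(t, E) = 2 + (t - 12) = 2 + (-12 + t) = -10 + t)
H(C) = -9 (H(C) = -10 + 1 = -9)
x(P) = P² - 11*P
(-38 + H(w))*x(-6) = (-38 - 9)*(-6*(-11 - 6)) = -(-282)*(-17) = -47*102 = -4794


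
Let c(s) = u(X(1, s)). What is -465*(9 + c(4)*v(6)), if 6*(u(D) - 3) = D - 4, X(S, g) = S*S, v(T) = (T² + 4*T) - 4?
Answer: -69285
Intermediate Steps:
v(T) = -4 + T² + 4*T
X(S, g) = S²
u(D) = 7/3 + D/6 (u(D) = 3 + (D - 4)/6 = 3 + (-4 + D)/6 = 3 + (-⅔ + D/6) = 7/3 + D/6)
c(s) = 5/2 (c(s) = 7/3 + (⅙)*1² = 7/3 + (⅙)*1 = 7/3 + ⅙ = 5/2)
-465*(9 + c(4)*v(6)) = -465*(9 + 5*(-4 + 6² + 4*6)/2) = -465*(9 + 5*(-4 + 36 + 24)/2) = -465*(9 + (5/2)*56) = -465*(9 + 140) = -465*149 = -69285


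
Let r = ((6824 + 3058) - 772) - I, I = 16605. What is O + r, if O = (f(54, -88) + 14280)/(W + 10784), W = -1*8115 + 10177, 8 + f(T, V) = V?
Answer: -16044431/2141 ≈ -7493.9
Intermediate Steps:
f(T, V) = -8 + V
W = 2062 (W = -8115 + 10177 = 2062)
O = 2364/2141 (O = ((-8 - 88) + 14280)/(2062 + 10784) = (-96 + 14280)/12846 = 14184*(1/12846) = 2364/2141 ≈ 1.1042)
r = -7495 (r = ((6824 + 3058) - 772) - 1*16605 = (9882 - 772) - 16605 = 9110 - 16605 = -7495)
O + r = 2364/2141 - 7495 = -16044431/2141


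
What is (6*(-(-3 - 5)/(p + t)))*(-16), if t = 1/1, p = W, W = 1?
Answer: -384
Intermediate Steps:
p = 1
t = 1
(6*(-(-3 - 5)/(p + t)))*(-16) = (6*(-(-3 - 5)/(1 + 1)))*(-16) = (6*(-(-8)/2))*(-16) = (6*(-1*(-4)))*(-16) = (6*4)*(-16) = 24*(-16) = -384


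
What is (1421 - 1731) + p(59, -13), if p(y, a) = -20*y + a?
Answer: -1503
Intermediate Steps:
p(y, a) = a - 20*y
(1421 - 1731) + p(59, -13) = (1421 - 1731) + (-13 - 20*59) = -310 + (-13 - 1180) = -310 - 1193 = -1503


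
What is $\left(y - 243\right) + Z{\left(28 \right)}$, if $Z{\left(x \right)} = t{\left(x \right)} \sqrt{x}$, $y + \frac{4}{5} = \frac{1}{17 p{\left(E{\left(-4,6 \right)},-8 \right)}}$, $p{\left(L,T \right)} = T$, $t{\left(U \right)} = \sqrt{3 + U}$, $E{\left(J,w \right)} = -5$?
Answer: $- \frac{165789}{680} + 2 \sqrt{217} \approx -214.35$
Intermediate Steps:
$y = - \frac{549}{680}$ ($y = - \frac{4}{5} + \frac{1}{17 \left(-8\right)} = - \frac{4}{5} + \frac{1}{-136} = - \frac{4}{5} - \frac{1}{136} = - \frac{549}{680} \approx -0.80735$)
$Z{\left(x \right)} = \sqrt{x} \sqrt{3 + x}$ ($Z{\left(x \right)} = \sqrt{3 + x} \sqrt{x} = \sqrt{x} \sqrt{3 + x}$)
$\left(y - 243\right) + Z{\left(28 \right)} = \left(- \frac{549}{680} - 243\right) + \sqrt{28} \sqrt{3 + 28} = - \frac{165789}{680} + 2 \sqrt{7} \sqrt{31} = - \frac{165789}{680} + 2 \sqrt{217}$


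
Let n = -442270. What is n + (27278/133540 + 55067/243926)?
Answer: -1800804379161274/4071734755 ≈ -4.4227e+5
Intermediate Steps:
n + (27278/133540 + 55067/243926) = -442270 + (27278/133540 + 55067/243926) = -442270 + (27278*(1/133540) + 55067*(1/243926)) = -442270 + (13639/66770 + 55067/243926) = -442270 + 1750932576/4071734755 = -1800804379161274/4071734755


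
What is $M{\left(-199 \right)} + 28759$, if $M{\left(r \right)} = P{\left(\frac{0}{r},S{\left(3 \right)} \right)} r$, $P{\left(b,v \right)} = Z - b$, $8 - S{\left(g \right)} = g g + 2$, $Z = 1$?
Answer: $28560$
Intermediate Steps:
$S{\left(g \right)} = 6 - g^{2}$ ($S{\left(g \right)} = 8 - \left(g g + 2\right) = 8 - \left(g^{2} + 2\right) = 8 - \left(2 + g^{2}\right) = 6 - g^{2}$)
$P{\left(b,v \right)} = 1 - b$
$M{\left(r \right)} = r$ ($M{\left(r \right)} = \left(1 - \frac{0}{r}\right) r = \left(1 - 0\right) r = \left(1 + 0\right) r = 1 r = r$)
$M{\left(-199 \right)} + 28759 = -199 + 28759 = 28560$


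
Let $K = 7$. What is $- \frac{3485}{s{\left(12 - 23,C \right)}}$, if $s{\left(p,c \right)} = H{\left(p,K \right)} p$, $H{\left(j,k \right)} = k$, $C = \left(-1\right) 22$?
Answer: $\frac{3485}{77} \approx 45.26$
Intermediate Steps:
$C = -22$
$s{\left(p,c \right)} = 7 p$
$- \frac{3485}{s{\left(12 - 23,C \right)}} = - \frac{3485}{7 \left(12 - 23\right)} = - \frac{3485}{7 \left(-11\right)} = - \frac{3485}{-77} = \left(-3485\right) \left(- \frac{1}{77}\right) = \frac{3485}{77}$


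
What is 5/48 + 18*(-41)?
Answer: -35419/48 ≈ -737.90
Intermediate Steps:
5/48 + 18*(-41) = 5*(1/48) - 738 = 5/48 - 738 = -35419/48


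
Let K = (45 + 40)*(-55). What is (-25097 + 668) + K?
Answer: -29104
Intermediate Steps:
K = -4675 (K = 85*(-55) = -4675)
(-25097 + 668) + K = (-25097 + 668) - 4675 = -24429 - 4675 = -29104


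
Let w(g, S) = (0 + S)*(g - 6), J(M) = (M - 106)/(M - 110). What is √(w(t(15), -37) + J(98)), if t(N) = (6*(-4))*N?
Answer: 2*√30471/3 ≈ 116.37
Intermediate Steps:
J(M) = (-106 + M)/(-110 + M)
t(N) = -24*N
w(g, S) = S*(-6 + g)
√(w(t(15), -37) + J(98)) = √(-37*(-6 - 24*15) + (-106 + 98)/(-110 + 98)) = √(-37*(-6 - 360) - 8/(-12)) = √(-37*(-366) - 1/12*(-8)) = √(13542 + ⅔) = √(40628/3) = 2*√30471/3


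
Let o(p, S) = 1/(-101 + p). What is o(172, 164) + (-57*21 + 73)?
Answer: -79803/71 ≈ -1124.0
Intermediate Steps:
o(172, 164) + (-57*21 + 73) = 1/(-101 + 172) + (-57*21 + 73) = 1/71 + (-1197 + 73) = 1/71 - 1124 = -79803/71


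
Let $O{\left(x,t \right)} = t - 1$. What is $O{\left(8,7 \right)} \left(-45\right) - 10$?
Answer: $-280$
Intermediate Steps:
$O{\left(x,t \right)} = -1 + t$
$O{\left(8,7 \right)} \left(-45\right) - 10 = \left(-1 + 7\right) \left(-45\right) - 10 = 6 \left(-45\right) - 10 = -270 - 10 = -280$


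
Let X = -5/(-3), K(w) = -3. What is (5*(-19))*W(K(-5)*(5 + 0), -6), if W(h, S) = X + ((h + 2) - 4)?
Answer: 4370/3 ≈ 1456.7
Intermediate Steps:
X = 5/3 (X = -5*(-1/3) = 5/3 ≈ 1.6667)
W(h, S) = -1/3 + h (W(h, S) = 5/3 + ((h + 2) - 4) = 5/3 + ((2 + h) - 4) = 5/3 + (-2 + h) = -1/3 + h)
(5*(-19))*W(K(-5)*(5 + 0), -6) = (5*(-19))*(-1/3 - 3*(5 + 0)) = -95*(-1/3 - 3*5) = -95*(-1/3 - 15) = -95*(-46/3) = 4370/3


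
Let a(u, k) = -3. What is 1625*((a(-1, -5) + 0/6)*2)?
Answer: -9750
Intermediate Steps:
1625*((a(-1, -5) + 0/6)*2) = 1625*((-3 + 0/6)*2) = 1625*((-3 + 0*(⅙))*2) = 1625*((-3 + 0)*2) = 1625*(-3*2) = 1625*(-6) = -9750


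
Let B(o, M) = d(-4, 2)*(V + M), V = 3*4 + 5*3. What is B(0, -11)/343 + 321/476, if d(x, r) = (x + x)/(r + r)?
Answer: 13553/23324 ≈ 0.58108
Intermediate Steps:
V = 27 (V = 12 + 15 = 27)
d(x, r) = x/r (d(x, r) = (2*x)/((2*r)) = (2*x)*(1/(2*r)) = x/r)
B(o, M) = -54 - 2*M (B(o, M) = (-4/2)*(27 + M) = (-4*1/2)*(27 + M) = -2*(27 + M) = -54 - 2*M)
B(0, -11)/343 + 321/476 = (-54 - 2*(-11))/343 + 321/476 = (-54 + 22)*(1/343) + 321*(1/476) = -32*1/343 + 321/476 = -32/343 + 321/476 = 13553/23324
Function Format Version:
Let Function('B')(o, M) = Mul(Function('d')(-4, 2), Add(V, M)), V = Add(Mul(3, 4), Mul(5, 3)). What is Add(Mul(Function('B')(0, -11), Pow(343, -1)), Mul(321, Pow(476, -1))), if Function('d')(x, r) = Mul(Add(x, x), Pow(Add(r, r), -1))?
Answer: Rational(13553, 23324) ≈ 0.58108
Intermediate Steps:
V = 27 (V = Add(12, 15) = 27)
Function('d')(x, r) = Mul(x, Pow(r, -1)) (Function('d')(x, r) = Mul(Mul(2, x), Pow(Mul(2, r), -1)) = Mul(Mul(2, x), Mul(Rational(1, 2), Pow(r, -1))) = Mul(x, Pow(r, -1)))
Function('B')(o, M) = Add(-54, Mul(-2, M)) (Function('B')(o, M) = Mul(Mul(-4, Pow(2, -1)), Add(27, M)) = Mul(Mul(-4, Rational(1, 2)), Add(27, M)) = Mul(-2, Add(27, M)) = Add(-54, Mul(-2, M)))
Add(Mul(Function('B')(0, -11), Pow(343, -1)), Mul(321, Pow(476, -1))) = Add(Mul(Add(-54, Mul(-2, -11)), Pow(343, -1)), Mul(321, Pow(476, -1))) = Add(Mul(Add(-54, 22), Rational(1, 343)), Mul(321, Rational(1, 476))) = Add(Mul(-32, Rational(1, 343)), Rational(321, 476)) = Add(Rational(-32, 343), Rational(321, 476)) = Rational(13553, 23324)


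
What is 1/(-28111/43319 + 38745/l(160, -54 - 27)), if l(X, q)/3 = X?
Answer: 1386208/110993425 ≈ 0.012489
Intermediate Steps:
l(X, q) = 3*X
1/(-28111/43319 + 38745/l(160, -54 - 27)) = 1/(-28111/43319 + 38745/((3*160))) = 1/(-28111*1/43319 + 38745/480) = 1/(-28111/43319 + 38745*(1/480)) = 1/(-28111/43319 + 2583/32) = 1/(110993425/1386208) = 1386208/110993425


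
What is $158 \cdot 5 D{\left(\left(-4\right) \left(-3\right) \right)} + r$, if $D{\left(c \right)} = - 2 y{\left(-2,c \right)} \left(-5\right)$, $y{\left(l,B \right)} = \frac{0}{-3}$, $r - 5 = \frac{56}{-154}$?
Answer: $\frac{51}{11} \approx 4.6364$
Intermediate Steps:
$r = \frac{51}{11}$ ($r = 5 + \frac{56}{-154} = 5 + 56 \left(- \frac{1}{154}\right) = 5 - \frac{4}{11} = \frac{51}{11} \approx 4.6364$)
$y{\left(l,B \right)} = 0$ ($y{\left(l,B \right)} = 0 \left(- \frac{1}{3}\right) = 0$)
$D{\left(c \right)} = 0$ ($D{\left(c \right)} = \left(-2\right) 0 \left(-5\right) = 0 \left(-5\right) = 0$)
$158 \cdot 5 D{\left(\left(-4\right) \left(-3\right) \right)} + r = 158 \cdot 5 \cdot 0 + \frac{51}{11} = 158 \cdot 0 + \frac{51}{11} = 0 + \frac{51}{11} = \frac{51}{11}$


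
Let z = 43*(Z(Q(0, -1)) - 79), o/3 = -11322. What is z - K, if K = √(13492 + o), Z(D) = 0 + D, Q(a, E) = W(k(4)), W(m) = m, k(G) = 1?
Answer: -3354 - I*√20474 ≈ -3354.0 - 143.09*I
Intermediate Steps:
o = -33966 (o = 3*(-11322) = -33966)
Q(a, E) = 1
Z(D) = D
z = -3354 (z = 43*(1 - 79) = 43*(-78) = -3354)
K = I*√20474 (K = √(13492 - 33966) = √(-20474) = I*√20474 ≈ 143.09*I)
z - K = -3354 - I*√20474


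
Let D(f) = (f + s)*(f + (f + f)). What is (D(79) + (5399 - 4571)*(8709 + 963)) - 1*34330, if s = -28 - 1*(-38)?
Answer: 7995179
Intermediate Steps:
s = 10 (s = -28 + 38 = 10)
D(f) = 3*f*(10 + f) (D(f) = (f + 10)*(f + (f + f)) = (10 + f)*(f + 2*f) = (10 + f)*(3*f) = 3*f*(10 + f))
(D(79) + (5399 - 4571)*(8709 + 963)) - 1*34330 = (3*79*(10 + 79) + (5399 - 4571)*(8709 + 963)) - 1*34330 = (3*79*89 + 828*9672) - 34330 = (21093 + 8008416) - 34330 = 8029509 - 34330 = 7995179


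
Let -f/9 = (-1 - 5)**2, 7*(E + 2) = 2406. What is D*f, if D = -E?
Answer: 775008/7 ≈ 1.1072e+5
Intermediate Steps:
E = 2392/7 (E = -2 + (1/7)*2406 = -2 + 2406/7 = 2392/7 ≈ 341.71)
D = -2392/7 (D = -1*2392/7 = -2392/7 ≈ -341.71)
f = -324 (f = -9*(-1 - 5)**2 = -9*(-6)**2 = -9*36 = -324)
D*f = -2392/7*(-324) = 775008/7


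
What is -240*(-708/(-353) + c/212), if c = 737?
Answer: -24615420/18709 ≈ -1315.7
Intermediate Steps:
-240*(-708/(-353) + c/212) = -240*(-708/(-353) + 737/212) = -240*(-708*(-1/353) + 737*(1/212)) = -240*(708/353 + 737/212) = -240*410257/74836 = -24615420/18709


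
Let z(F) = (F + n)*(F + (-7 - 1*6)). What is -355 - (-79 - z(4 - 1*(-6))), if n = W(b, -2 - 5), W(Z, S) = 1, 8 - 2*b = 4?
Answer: -309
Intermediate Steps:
b = 2 (b = 4 - ½*4 = 4 - 2 = 2)
n = 1
z(F) = (1 + F)*(-13 + F) (z(F) = (F + 1)*(F + (-7 - 1*6)) = (1 + F)*(F + (-7 - 6)) = (1 + F)*(F - 13) = (1 + F)*(-13 + F))
-355 - (-79 - z(4 - 1*(-6))) = -355 - (-79 - (-13 + (4 - 1*(-6))² - 12*(4 - 1*(-6)))) = -355 - (-79 - (-13 + (4 + 6)² - 12*(4 + 6))) = -355 - (-79 - (-13 + 10² - 12*10)) = -355 - (-79 - (-13 + 100 - 120)) = -355 - (-79 - 1*(-33)) = -355 - (-79 + 33) = -355 - 1*(-46) = -355 + 46 = -309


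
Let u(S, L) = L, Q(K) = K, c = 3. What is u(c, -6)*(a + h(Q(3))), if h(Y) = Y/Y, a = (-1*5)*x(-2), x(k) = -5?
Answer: -156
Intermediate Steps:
a = 25 (a = -1*5*(-5) = -5*(-5) = 25)
h(Y) = 1
u(c, -6)*(a + h(Q(3))) = -6*(25 + 1) = -6*26 = -156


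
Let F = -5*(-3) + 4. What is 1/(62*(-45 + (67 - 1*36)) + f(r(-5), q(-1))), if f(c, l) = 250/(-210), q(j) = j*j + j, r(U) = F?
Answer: -21/18253 ≈ -0.0011505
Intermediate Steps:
F = 19 (F = 15 + 4 = 19)
r(U) = 19
q(j) = j + j² (q(j) = j² + j = j + j²)
f(c, l) = -25/21 (f(c, l) = 250*(-1/210) = -25/21)
1/(62*(-45 + (67 - 1*36)) + f(r(-5), q(-1))) = 1/(62*(-45 + (67 - 1*36)) - 25/21) = 1/(62*(-45 + (67 - 36)) - 25/21) = 1/(62*(-45 + 31) - 25/21) = 1/(62*(-14) - 25/21) = 1/(-868 - 25/21) = 1/(-18253/21) = -21/18253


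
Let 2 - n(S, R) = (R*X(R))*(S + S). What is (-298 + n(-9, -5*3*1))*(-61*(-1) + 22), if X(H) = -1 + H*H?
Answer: -5044408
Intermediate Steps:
X(H) = -1 + H**2
n(S, R) = 2 - 2*R*S*(-1 + R**2) (n(S, R) = 2 - R*(-1 + R**2)*(S + S) = 2 - R*(-1 + R**2)*2*S = 2 - 2*R*S*(-1 + R**2))
(-298 + n(-9, -5*3*1))*(-61*(-1) + 22) = (-298 + (2 - 2*-5*3*1*(-9)*(-1 + (-5*3*1)**2)))*(-61*(-1) + 22) = (-298 + (2 - 2*(-15*1)*(-9)*(-1 + (-15*1)**2)))*(61 + 22) = (-298 + (2 - 2*(-15)*(-9)*(-1 + (-15)**2)))*83 = (-298 + (2 - 2*(-15)*(-9)*(-1 + 225)))*83 = (-298 + (2 - 2*(-15)*(-9)*224))*83 = (-298 + (2 - 60480))*83 = (-298 - 60478)*83 = -60776*83 = -5044408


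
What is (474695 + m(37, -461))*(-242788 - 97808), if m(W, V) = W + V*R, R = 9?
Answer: -160278687468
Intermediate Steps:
m(W, V) = W + 9*V (m(W, V) = W + V*9 = W + 9*V)
(474695 + m(37, -461))*(-242788 - 97808) = (474695 + (37 + 9*(-461)))*(-242788 - 97808) = (474695 + (37 - 4149))*(-340596) = (474695 - 4112)*(-340596) = 470583*(-340596) = -160278687468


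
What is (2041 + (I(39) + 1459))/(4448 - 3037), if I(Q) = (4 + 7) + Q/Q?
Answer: 3512/1411 ≈ 2.4890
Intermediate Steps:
I(Q) = 12 (I(Q) = 11 + 1 = 12)
(2041 + (I(39) + 1459))/(4448 - 3037) = (2041 + (12 + 1459))/(4448 - 3037) = (2041 + 1471)/1411 = 3512*(1/1411) = 3512/1411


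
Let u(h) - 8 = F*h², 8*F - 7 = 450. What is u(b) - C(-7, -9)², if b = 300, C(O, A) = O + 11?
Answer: 5141242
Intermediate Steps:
F = 457/8 (F = 7/8 + (⅛)*450 = 7/8 + 225/4 = 457/8 ≈ 57.125)
C(O, A) = 11 + O
u(h) = 8 + 457*h²/8
u(b) - C(-7, -9)² = (8 + (457/8)*300²) - (11 - 7)² = (8 + (457/8)*90000) - 1*4² = (8 + 5141250) - 1*16 = 5141258 - 16 = 5141242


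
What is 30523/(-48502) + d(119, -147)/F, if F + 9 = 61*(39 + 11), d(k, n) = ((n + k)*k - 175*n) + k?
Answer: 999056581/147494582 ≈ 6.7735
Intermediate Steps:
d(k, n) = k - 175*n + k*(k + n) (d(k, n) = ((k + n)*k - 175*n) + k = (k*(k + n) - 175*n) + k = (-175*n + k*(k + n)) + k = k - 175*n + k*(k + n))
F = 3041 (F = -9 + 61*(39 + 11) = -9 + 61*50 = -9 + 3050 = 3041)
30523/(-48502) + d(119, -147)/F = 30523/(-48502) + (119 + 119**2 - 175*(-147) + 119*(-147))/3041 = 30523*(-1/48502) + (119 + 14161 + 25725 - 17493)*(1/3041) = -30523/48502 + 22512*(1/3041) = -30523/48502 + 22512/3041 = 999056581/147494582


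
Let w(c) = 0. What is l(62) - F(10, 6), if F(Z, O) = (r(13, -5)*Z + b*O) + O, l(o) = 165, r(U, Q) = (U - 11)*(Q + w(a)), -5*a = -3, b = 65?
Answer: -131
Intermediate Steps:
a = ⅗ (a = -⅕*(-3) = ⅗ ≈ 0.60000)
r(U, Q) = Q*(-11 + U) (r(U, Q) = (U - 11)*(Q + 0) = (-11 + U)*Q = Q*(-11 + U))
F(Z, O) = -10*Z + 66*O (F(Z, O) = ((-5*(-11 + 13))*Z + 65*O) + O = ((-5*2)*Z + 65*O) + O = (-10*Z + 65*O) + O = -10*Z + 66*O)
l(62) - F(10, 6) = 165 - (-10*10 + 66*6) = 165 - (-100 + 396) = 165 - 1*296 = 165 - 296 = -131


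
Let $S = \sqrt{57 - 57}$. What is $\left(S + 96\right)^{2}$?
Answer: $9216$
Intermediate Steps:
$S = 0$ ($S = \sqrt{0} = 0$)
$\left(S + 96\right)^{2} = \left(0 + 96\right)^{2} = 96^{2} = 9216$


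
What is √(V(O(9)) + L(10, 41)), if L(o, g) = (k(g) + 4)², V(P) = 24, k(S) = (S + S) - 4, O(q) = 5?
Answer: 2*√1687 ≈ 82.146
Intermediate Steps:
k(S) = -4 + 2*S (k(S) = 2*S - 4 = -4 + 2*S)
L(o, g) = 4*g² (L(o, g) = ((-4 + 2*g) + 4)² = (2*g)² = 4*g²)
√(V(O(9)) + L(10, 41)) = √(24 + 4*41²) = √(24 + 4*1681) = √(24 + 6724) = √6748 = 2*√1687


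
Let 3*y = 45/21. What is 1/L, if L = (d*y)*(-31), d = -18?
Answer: 7/2790 ≈ 0.0025090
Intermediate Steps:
y = 5/7 (y = (45/21)/3 = (45*(1/21))/3 = (1/3)*(15/7) = 5/7 ≈ 0.71429)
L = 2790/7 (L = -18*5/7*(-31) = -90/7*(-31) = 2790/7 ≈ 398.57)
1/L = 1/(2790/7) = 7/2790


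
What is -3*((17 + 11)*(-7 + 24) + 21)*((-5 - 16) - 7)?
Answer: 41748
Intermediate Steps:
-3*((17 + 11)*(-7 + 24) + 21)*((-5 - 16) - 7) = -3*(28*17 + 21)*(-21 - 7) = -3*(476 + 21)*(-28) = -1491*(-28) = -3*(-13916) = 41748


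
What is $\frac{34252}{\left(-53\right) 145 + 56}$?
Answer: $- \frac{34252}{7629} \approx -4.4897$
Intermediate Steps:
$\frac{34252}{\left(-53\right) 145 + 56} = \frac{34252}{-7685 + 56} = \frac{34252}{-7629} = 34252 \left(- \frac{1}{7629}\right) = - \frac{34252}{7629}$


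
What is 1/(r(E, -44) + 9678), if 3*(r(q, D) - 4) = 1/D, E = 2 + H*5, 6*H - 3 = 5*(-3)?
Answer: 132/1278023 ≈ 0.00010328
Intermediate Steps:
H = -2 (H = ½ + (5*(-3))/6 = ½ + (⅙)*(-15) = ½ - 5/2 = -2)
E = -8 (E = 2 - 2*5 = 2 - 10 = -8)
r(q, D) = 4 + 1/(3*D)
1/(r(E, -44) + 9678) = 1/((4 + (⅓)/(-44)) + 9678) = 1/((4 + (⅓)*(-1/44)) + 9678) = 1/((4 - 1/132) + 9678) = 1/(527/132 + 9678) = 1/(1278023/132) = 132/1278023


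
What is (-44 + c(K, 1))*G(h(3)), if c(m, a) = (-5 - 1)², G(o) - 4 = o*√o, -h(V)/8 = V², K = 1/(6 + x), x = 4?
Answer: -32 + 3456*I*√2 ≈ -32.0 + 4887.5*I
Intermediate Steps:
K = ⅒ (K = 1/(6 + 4) = 1/10 = ⅒ ≈ 0.10000)
h(V) = -8*V²
G(o) = 4 + o^(3/2) (G(o) = 4 + o*√o = 4 + o^(3/2))
c(m, a) = 36 (c(m, a) = (-6)² = 36)
(-44 + c(K, 1))*G(h(3)) = (-44 + 36)*(4 + (-8*3²)^(3/2)) = -8*(4 + (-8*9)^(3/2)) = -8*(4 + (-72)^(3/2)) = -8*(4 - 432*I*√2) = -32 + 3456*I*√2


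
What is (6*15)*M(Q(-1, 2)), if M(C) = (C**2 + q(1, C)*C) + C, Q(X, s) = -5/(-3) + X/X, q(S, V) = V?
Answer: 1520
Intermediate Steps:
Q(X, s) = 8/3 (Q(X, s) = -5*(-1/3) + 1 = 5/3 + 1 = 8/3)
M(C) = C + 2*C**2 (M(C) = (C**2 + C*C) + C = (C**2 + C**2) + C = 2*C**2 + C = C + 2*C**2)
(6*15)*M(Q(-1, 2)) = (6*15)*(8*(1 + 2*(8/3))/3) = 90*(8*(1 + 16/3)/3) = 90*((8/3)*(19/3)) = 90*(152/9) = 1520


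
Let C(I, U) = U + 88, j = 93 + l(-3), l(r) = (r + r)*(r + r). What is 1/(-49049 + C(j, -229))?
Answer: -1/49190 ≈ -2.0329e-5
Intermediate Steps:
l(r) = 4*r² (l(r) = (2*r)*(2*r) = 4*r²)
j = 129 (j = 93 + 4*(-3)² = 93 + 4*9 = 93 + 36 = 129)
C(I, U) = 88 + U
1/(-49049 + C(j, -229)) = 1/(-49049 + (88 - 229)) = 1/(-49049 - 141) = 1/(-49190) = -1/49190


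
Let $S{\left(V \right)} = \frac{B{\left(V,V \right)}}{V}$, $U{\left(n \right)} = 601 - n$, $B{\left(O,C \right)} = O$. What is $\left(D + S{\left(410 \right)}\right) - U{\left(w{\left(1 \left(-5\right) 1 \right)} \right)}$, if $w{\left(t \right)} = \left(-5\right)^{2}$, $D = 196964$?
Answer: $196389$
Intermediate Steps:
$w{\left(t \right)} = 25$
$S{\left(V \right)} = 1$ ($S{\left(V \right)} = \frac{V}{V} = 1$)
$\left(D + S{\left(410 \right)}\right) - U{\left(w{\left(1 \left(-5\right) 1 \right)} \right)} = \left(196964 + 1\right) - \left(601 - 25\right) = 196965 - \left(601 - 25\right) = 196965 - 576 = 196389$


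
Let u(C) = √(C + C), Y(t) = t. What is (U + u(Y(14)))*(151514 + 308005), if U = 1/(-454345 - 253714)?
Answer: -459519/708059 + 919038*√7 ≈ 2.4315e+6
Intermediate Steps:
U = -1/708059 (U = 1/(-708059) = -1/708059 ≈ -1.4123e-6)
u(C) = √2*√C (u(C) = √(2*C) = √2*√C)
(U + u(Y(14)))*(151514 + 308005) = (-1/708059 + √2*√14)*(151514 + 308005) = (-1/708059 + 2*√7)*459519 = -459519/708059 + 919038*√7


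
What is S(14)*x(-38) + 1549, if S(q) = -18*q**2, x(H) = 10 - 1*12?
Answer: 8605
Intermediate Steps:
x(H) = -2 (x(H) = 10 - 12 = -2)
S(14)*x(-38) + 1549 = -18*14**2*(-2) + 1549 = -18*196*(-2) + 1549 = -3528*(-2) + 1549 = 7056 + 1549 = 8605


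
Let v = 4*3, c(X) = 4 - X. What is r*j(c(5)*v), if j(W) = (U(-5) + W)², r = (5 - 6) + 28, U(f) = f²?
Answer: 4563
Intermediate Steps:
v = 12
r = 27 (r = -1 + 28 = 27)
j(W) = (25 + W)² (j(W) = ((-5)² + W)² = (25 + W)²)
r*j(c(5)*v) = 27*(25 + (4 - 1*5)*12)² = 27*(25 + (4 - 5)*12)² = 27*(25 - 1*12)² = 27*(25 - 12)² = 27*13² = 27*169 = 4563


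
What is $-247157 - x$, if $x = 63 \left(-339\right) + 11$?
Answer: $-225811$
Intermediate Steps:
$x = -21346$ ($x = -21357 + 11 = -21346$)
$-247157 - x = -247157 - -21346 = -247157 + 21346 = -225811$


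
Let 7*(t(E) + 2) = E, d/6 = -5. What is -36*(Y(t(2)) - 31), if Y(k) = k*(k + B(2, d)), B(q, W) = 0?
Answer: 49500/49 ≈ 1010.2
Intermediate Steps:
d = -30 (d = 6*(-5) = -30)
t(E) = -2 + E/7
Y(k) = k² (Y(k) = k*(k + 0) = k*k = k²)
-36*(Y(t(2)) - 31) = -36*((-2 + (⅐)*2)² - 31) = -36*((-2 + 2/7)² - 31) = -36*((-12/7)² - 31) = -36*(144/49 - 31) = -36*(-1375/49) = 49500/49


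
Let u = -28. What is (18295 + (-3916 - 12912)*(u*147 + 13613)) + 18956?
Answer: -159778265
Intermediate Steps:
(18295 + (-3916 - 12912)*(u*147 + 13613)) + 18956 = (18295 + (-3916 - 12912)*(-28*147 + 13613)) + 18956 = (18295 - 16828*(-4116 + 13613)) + 18956 = (18295 - 16828*9497) + 18956 = (18295 - 159815516) + 18956 = -159797221 + 18956 = -159778265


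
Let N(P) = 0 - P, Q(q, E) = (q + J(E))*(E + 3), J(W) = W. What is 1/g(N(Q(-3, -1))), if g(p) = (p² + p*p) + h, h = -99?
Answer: 1/29 ≈ 0.034483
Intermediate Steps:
Q(q, E) = (3 + E)*(E + q) (Q(q, E) = (q + E)*(E + 3) = (E + q)*(3 + E) = (3 + E)*(E + q))
N(P) = -P
g(p) = -99 + 2*p² (g(p) = (p² + p*p) - 99 = (p² + p²) - 99 = 2*p² - 99 = -99 + 2*p²)
1/g(N(Q(-3, -1))) = 1/(-99 + 2*(-((-1)² + 3*(-1) + 3*(-3) - 1*(-3)))²) = 1/(-99 + 2*(-(1 - 3 - 9 + 3))²) = 1/(-99 + 2*(-1*(-8))²) = 1/(-99 + 2*8²) = 1/(-99 + 2*64) = 1/(-99 + 128) = 1/29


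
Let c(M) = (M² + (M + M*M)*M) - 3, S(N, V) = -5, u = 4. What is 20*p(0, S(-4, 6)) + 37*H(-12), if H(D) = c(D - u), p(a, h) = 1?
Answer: -132699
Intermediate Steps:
c(M) = -3 + M² + M*(M + M²) (c(M) = (M² + (M + M²)*M) - 3 = (M² + M*(M + M²)) - 3 = -3 + M² + M*(M + M²))
H(D) = -3 + (-4 + D)³ + 2*(-4 + D)² (H(D) = -3 + (D - 1*4)³ + 2*(D - 1*4)² = -3 + (D - 4)³ + 2*(D - 4)² = -3 + (-4 + D)³ + 2*(-4 + D)²)
20*p(0, S(-4, 6)) + 37*H(-12) = 20*1 + 37*(-3 + (-4 - 12)³ + 2*(-4 - 12)²) = 20 + 37*(-3 + (-16)³ + 2*(-16)²) = 20 + 37*(-3 - 4096 + 2*256) = 20 + 37*(-3 - 4096 + 512) = 20 + 37*(-3587) = 20 - 132719 = -132699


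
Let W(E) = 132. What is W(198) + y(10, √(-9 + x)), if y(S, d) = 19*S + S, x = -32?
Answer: 332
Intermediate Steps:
y(S, d) = 20*S
W(198) + y(10, √(-9 + x)) = 132 + 20*10 = 132 + 200 = 332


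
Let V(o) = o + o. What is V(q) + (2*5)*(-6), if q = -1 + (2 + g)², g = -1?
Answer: -60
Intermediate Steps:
q = 0 (q = -1 + (2 - 1)² = -1 + 1² = -1 + 1 = 0)
V(o) = 2*o
V(q) + (2*5)*(-6) = 2*0 + (2*5)*(-6) = 0 + 10*(-6) = 0 - 60 = -60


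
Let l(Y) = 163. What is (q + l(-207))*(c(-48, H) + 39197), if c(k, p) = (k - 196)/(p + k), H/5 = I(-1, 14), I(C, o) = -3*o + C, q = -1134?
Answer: -10010092405/263 ≈ -3.8061e+7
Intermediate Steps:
I(C, o) = C - 3*o
H = -215 (H = 5*(-1 - 3*14) = 5*(-1 - 42) = 5*(-43) = -215)
c(k, p) = (-196 + k)/(k + p)
(q + l(-207))*(c(-48, H) + 39197) = (-1134 + 163)*((-196 - 48)/(-48 - 215) + 39197) = -971*(-244/(-263) + 39197) = -971*(-1/263*(-244) + 39197) = -971*(244/263 + 39197) = -971*10309055/263 = -10010092405/263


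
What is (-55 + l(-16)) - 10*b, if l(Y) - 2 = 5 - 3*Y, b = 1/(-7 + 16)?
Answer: -10/9 ≈ -1.1111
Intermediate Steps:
b = 1/9 ≈ 0.11111
l(Y) = 7 - 3*Y (l(Y) = 2 + (5 - 3*Y) = 7 - 3*Y)
(-55 + l(-16)) - 10*b = (-55 + (7 - 3*(-16))) - 10*1/9 = (-55 + (7 + 48)) - 10/9 = (-55 + 55) - 10/9 = 0 - 10/9 = -10/9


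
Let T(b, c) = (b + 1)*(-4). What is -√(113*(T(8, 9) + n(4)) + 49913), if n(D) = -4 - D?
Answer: -√44941 ≈ -211.99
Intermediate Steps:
T(b, c) = -4 - 4*b (T(b, c) = (1 + b)*(-4) = -4 - 4*b)
-√(113*(T(8, 9) + n(4)) + 49913) = -√(113*((-4 - 4*8) + (-4 - 1*4)) + 49913) = -√(113*((-4 - 32) + (-4 - 4)) + 49913) = -√(113*(-36 - 8) + 49913) = -√(113*(-44) + 49913) = -√(-4972 + 49913) = -√44941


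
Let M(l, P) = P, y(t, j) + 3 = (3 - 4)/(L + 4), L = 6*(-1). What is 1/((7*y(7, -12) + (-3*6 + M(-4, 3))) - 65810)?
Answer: -2/131685 ≈ -1.5188e-5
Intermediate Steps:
L = -6
y(t, j) = -5/2 (y(t, j) = -3 + (3 - 4)/(-6 + 4) = -3 - 1/(-2) = -3 - 1*(-½) = -3 + ½ = -5/2)
1/((7*y(7, -12) + (-3*6 + M(-4, 3))) - 65810) = 1/((7*(-5/2) + (-3*6 + 3)) - 65810) = 1/((-35/2 + (-18 + 3)) - 65810) = 1/((-35/2 - 15) - 65810) = 1/(-65/2 - 65810) = 1/(-131685/2) = -2/131685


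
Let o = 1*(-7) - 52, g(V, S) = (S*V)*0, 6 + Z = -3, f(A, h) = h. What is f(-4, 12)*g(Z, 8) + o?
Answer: -59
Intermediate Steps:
Z = -9 (Z = -6 - 3 = -9)
g(V, S) = 0
o = -59 (o = -7 - 52 = -59)
f(-4, 12)*g(Z, 8) + o = 12*0 - 59 = 0 - 59 = -59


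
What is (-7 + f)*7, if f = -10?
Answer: -119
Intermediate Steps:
(-7 + f)*7 = (-7 - 10)*7 = -17*7 = -119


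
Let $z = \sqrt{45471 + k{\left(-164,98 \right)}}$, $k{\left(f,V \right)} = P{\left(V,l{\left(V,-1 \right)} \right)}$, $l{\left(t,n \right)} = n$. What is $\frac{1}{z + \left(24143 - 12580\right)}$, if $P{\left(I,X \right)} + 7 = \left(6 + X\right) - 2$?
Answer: $\frac{11563}{133657502} - \frac{\sqrt{45467}}{133657502} \approx 8.4917 \cdot 10^{-5}$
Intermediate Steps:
$P{\left(I,X \right)} = -3 + X$ ($P{\left(I,X \right)} = -7 + \left(\left(6 + X\right) - 2\right) = -7 + \left(4 + X\right) = -3 + X$)
$k{\left(f,V \right)} = -4$ ($k{\left(f,V \right)} = -3 - 1 = -4$)
$z = \sqrt{45467}$ ($z = \sqrt{45471 - 4} = \sqrt{45467} \approx 213.23$)
$\frac{1}{z + \left(24143 - 12580\right)} = \frac{1}{\sqrt{45467} + \left(24143 - 12580\right)} = \frac{1}{\sqrt{45467} + 11563} = \frac{1}{11563 + \sqrt{45467}}$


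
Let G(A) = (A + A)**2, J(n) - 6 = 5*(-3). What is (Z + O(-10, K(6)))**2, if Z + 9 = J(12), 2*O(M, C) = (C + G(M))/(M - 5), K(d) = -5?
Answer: 34969/36 ≈ 971.36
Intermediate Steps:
J(n) = -9 (J(n) = 6 + 5*(-3) = 6 - 15 = -9)
G(A) = 4*A**2 (G(A) = (2*A)**2 = 4*A**2)
O(M, C) = (C + 4*M**2)/(2*(-5 + M)) (O(M, C) = ((C + 4*M**2)/(M - 5))/2 = ((C + 4*M**2)/(-5 + M))/2 = (C + 4*M**2)/(2*(-5 + M)))
Z = -18 (Z = -9 - 9 = -18)
(Z + O(-10, K(6)))**2 = (-18 + (-5 + 4*(-10)**2)/(2*(-5 - 10)))**2 = (-18 + (1/2)*(-5 + 4*100)/(-15))**2 = (-18 + (1/2)*(-1/15)*(-5 + 400))**2 = (-18 + (1/2)*(-1/15)*395)**2 = (-18 - 79/6)**2 = (-187/6)**2 = 34969/36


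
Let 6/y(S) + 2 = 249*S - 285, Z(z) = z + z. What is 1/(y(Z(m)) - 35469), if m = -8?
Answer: -4271/151488105 ≈ -2.8194e-5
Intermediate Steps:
Z(z) = 2*z
y(S) = 6/(-287 + 249*S) (y(S) = 6/(-2 + (249*S - 285)) = 6/(-2 + (-285 + 249*S)) = 6/(-287 + 249*S))
1/(y(Z(m)) - 35469) = 1/(6/(-287 + 249*(2*(-8))) - 35469) = 1/(6/(-287 + 249*(-16)) - 35469) = 1/(6/(-287 - 3984) - 35469) = 1/(6/(-4271) - 35469) = 1/(6*(-1/4271) - 35469) = 1/(-6/4271 - 35469) = 1/(-151488105/4271) = -4271/151488105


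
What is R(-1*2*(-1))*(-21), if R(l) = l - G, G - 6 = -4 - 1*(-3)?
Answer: 63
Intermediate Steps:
G = 5 (G = 6 + (-4 - 1*(-3)) = 6 + (-4 + 3) = 6 - 1 = 5)
R(l) = -5 + l (R(l) = l - 1*5 = l - 5 = -5 + l)
R(-1*2*(-1))*(-21) = (-5 - 1*2*(-1))*(-21) = (-5 - 2*(-1))*(-21) = (-5 + 2)*(-21) = -3*(-21) = 63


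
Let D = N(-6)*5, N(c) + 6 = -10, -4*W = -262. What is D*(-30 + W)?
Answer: -2840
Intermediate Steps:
W = 131/2 (W = -¼*(-262) = 131/2 ≈ 65.500)
N(c) = -16 (N(c) = -6 - 10 = -16)
D = -80 (D = -16*5 = -80)
D*(-30 + W) = -80*(-30 + 131/2) = -80*71/2 = -2840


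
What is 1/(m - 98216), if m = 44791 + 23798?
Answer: -1/29627 ≈ -3.3753e-5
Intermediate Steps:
m = 68589
1/(m - 98216) = 1/(68589 - 98216) = 1/(-29627) = -1/29627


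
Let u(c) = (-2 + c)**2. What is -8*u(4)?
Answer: -32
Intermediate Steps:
-8*u(4) = -8*(-2 + 4)**2 = -8*2**2 = -8*4 = -32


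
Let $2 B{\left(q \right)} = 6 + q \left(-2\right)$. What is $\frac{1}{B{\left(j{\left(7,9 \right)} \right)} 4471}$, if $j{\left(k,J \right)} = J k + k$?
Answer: $- \frac{1}{299557} \approx -3.3383 \cdot 10^{-6}$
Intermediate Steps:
$j{\left(k,J \right)} = k + J k$
$B{\left(q \right)} = 3 - q$ ($B{\left(q \right)} = \frac{6 + q \left(-2\right)}{2} = \frac{6 - 2 q}{2} = 3 - q$)
$\frac{1}{B{\left(j{\left(7,9 \right)} \right)} 4471} = \frac{1}{\left(3 - 7 \left(1 + 9\right)\right) 4471} = \frac{1}{3 - 7 \cdot 10} \cdot \frac{1}{4471} = \frac{1}{3 - 70} \cdot \frac{1}{4471} = \frac{1}{-67} \cdot \frac{1}{4471} = \left(- \frac{1}{67}\right) \frac{1}{4471} = - \frac{1}{299557}$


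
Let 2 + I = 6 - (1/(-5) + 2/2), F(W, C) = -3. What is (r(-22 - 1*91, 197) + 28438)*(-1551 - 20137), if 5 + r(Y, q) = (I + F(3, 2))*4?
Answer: -3083361272/5 ≈ -6.1667e+8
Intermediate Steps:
I = 16/5 (I = -2 + (6 - (1/(-5) + 2/2)) = -2 + (6 - (1*(-⅕) + 2*(½))) = -2 + (6 - (-⅕ + 1)) = -2 + (6 - 1*⅘) = -2 + (6 - ⅘) = -2 + 26/5 = 16/5 ≈ 3.2000)
r(Y, q) = -21/5 (r(Y, q) = -5 + (16/5 - 3)*4 = -5 + (⅕)*4 = -5 + ⅘ = -21/5)
(r(-22 - 1*91, 197) + 28438)*(-1551 - 20137) = (-21/5 + 28438)*(-1551 - 20137) = (142169/5)*(-21688) = -3083361272/5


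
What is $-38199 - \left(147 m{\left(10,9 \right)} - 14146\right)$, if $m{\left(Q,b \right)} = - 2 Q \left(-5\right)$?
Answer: $-38753$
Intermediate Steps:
$m{\left(Q,b \right)} = 10 Q$
$-38199 - \left(147 m{\left(10,9 \right)} - 14146\right) = -38199 - \left(147 \cdot 10 \cdot 10 - 14146\right) = -38199 - \left(147 \cdot 100 - 14146\right) = -38199 - \left(14700 - 14146\right) = -38199 - 554 = -38753$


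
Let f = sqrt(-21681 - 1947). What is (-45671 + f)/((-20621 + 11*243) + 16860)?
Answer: 45671/1088 - I*sqrt(5907)/544 ≈ 41.977 - 0.14128*I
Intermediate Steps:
f = 2*I*sqrt(5907) (f = sqrt(-23628) = 2*I*sqrt(5907) ≈ 153.71*I)
(-45671 + f)/((-20621 + 11*243) + 16860) = (-45671 + 2*I*sqrt(5907))/((-20621 + 11*243) + 16860) = (-45671 + 2*I*sqrt(5907))/((-20621 + 2673) + 16860) = (-45671 + 2*I*sqrt(5907))/(-17948 + 16860) = (-45671 + 2*I*sqrt(5907))/(-1088) = (-45671 + 2*I*sqrt(5907))*(-1/1088) = 45671/1088 - I*sqrt(5907)/544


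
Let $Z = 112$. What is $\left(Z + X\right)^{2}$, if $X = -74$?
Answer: $1444$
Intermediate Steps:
$\left(Z + X\right)^{2} = \left(112 - 74\right)^{2} = 38^{2} = 1444$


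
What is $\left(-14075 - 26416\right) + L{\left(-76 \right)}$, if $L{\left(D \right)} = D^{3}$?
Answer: $-479467$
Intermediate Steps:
$\left(-14075 - 26416\right) + L{\left(-76 \right)} = \left(-14075 - 26416\right) + \left(-76\right)^{3} = -40491 - 438976 = -479467$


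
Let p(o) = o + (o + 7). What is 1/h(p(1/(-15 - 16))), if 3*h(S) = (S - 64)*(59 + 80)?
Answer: -93/245891 ≈ -0.00037822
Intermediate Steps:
p(o) = 7 + 2*o (p(o) = o + (7 + o) = 7 + 2*o)
h(S) = -8896/3 + 139*S/3 (h(S) = ((S - 64)*(59 + 80))/3 = ((-64 + S)*139)/3 = (-8896 + 139*S)/3 = -8896/3 + 139*S/3)
1/h(p(1/(-15 - 16))) = 1/(-8896/3 + 139*(7 + 2/(-15 - 16))/3) = 1/(-8896/3 + 139*(7 + 2/(-31))/3) = 1/(-8896/3 + 139*(7 + 2*(-1/31))/3) = 1/(-8896/3 + 139*(7 - 2/31)/3) = 1/(-8896/3 + (139/3)*(215/31)) = 1/(-8896/3 + 29885/93) = 1/(-245891/93) = -93/245891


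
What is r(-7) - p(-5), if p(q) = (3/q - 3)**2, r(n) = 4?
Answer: -224/25 ≈ -8.9600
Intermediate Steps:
p(q) = (-3 + 3/q)**2
r(-7) - p(-5) = 4 - 9*(-1 - 5)**2/(-5)**2 = 4 - 9*(-6)**2/25 = 4 - 9*36/25 = 4 - 1*324/25 = 4 - 324/25 = -224/25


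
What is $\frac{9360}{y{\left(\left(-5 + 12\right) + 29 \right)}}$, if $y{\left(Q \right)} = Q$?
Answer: $260$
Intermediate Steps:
$\frac{9360}{y{\left(\left(-5 + 12\right) + 29 \right)}} = \frac{9360}{\left(-5 + 12\right) + 29} = \frac{9360}{7 + 29} = \frac{9360}{36} = 9360 \cdot \frac{1}{36} = 260$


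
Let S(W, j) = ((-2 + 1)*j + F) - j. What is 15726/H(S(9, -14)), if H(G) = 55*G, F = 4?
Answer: 7863/880 ≈ 8.9352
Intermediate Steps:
S(W, j) = 4 - 2*j (S(W, j) = ((-2 + 1)*j + 4) - j = (-j + 4) - j = (4 - j) - j = 4 - 2*j)
15726/H(S(9, -14)) = 15726/((55*(4 - 2*(-14)))) = 15726/((55*(4 + 28))) = 15726/((55*32)) = 15726/1760 = 15726*(1/1760) = 7863/880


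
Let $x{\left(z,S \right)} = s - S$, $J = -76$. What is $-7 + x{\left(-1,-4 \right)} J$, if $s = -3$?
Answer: $-83$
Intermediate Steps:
$x{\left(z,S \right)} = -3 - S$
$-7 + x{\left(-1,-4 \right)} J = -7 + \left(-3 - -4\right) \left(-76\right) = -7 + \left(-3 + 4\right) \left(-76\right) = -7 + 1 \left(-76\right) = -7 - 76 = -83$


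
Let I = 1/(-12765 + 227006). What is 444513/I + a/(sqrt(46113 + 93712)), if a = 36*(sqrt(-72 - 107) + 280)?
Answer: 95232909633 + 36*sqrt(5593)*(280 + I*sqrt(179))/27965 ≈ 9.5233e+10 + 1.2881*I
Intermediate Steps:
I = 1/214241 ≈ 4.6676e-6
a = 10080 + 36*I*sqrt(179) (a = 36*(sqrt(-179) + 280) = 36*(I*sqrt(179) + 280) = 36*(280 + I*sqrt(179)) = 10080 + 36*I*sqrt(179) ≈ 10080.0 + 481.65*I)
444513/I + a/(sqrt(46113 + 93712)) = 444513/(1/214241) + (10080 + 36*I*sqrt(179))/(sqrt(46113 + 93712)) = 444513*214241 + (10080 + 36*I*sqrt(179))/(sqrt(139825)) = 95232909633 + (10080 + 36*I*sqrt(179))/((5*sqrt(5593))) = 95232909633 + (10080 + 36*I*sqrt(179))*(sqrt(5593)/27965) = 95232909633 + sqrt(5593)*(10080 + 36*I*sqrt(179))/27965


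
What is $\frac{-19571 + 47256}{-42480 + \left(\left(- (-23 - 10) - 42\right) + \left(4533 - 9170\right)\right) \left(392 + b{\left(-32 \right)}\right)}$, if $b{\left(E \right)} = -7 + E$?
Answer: $- \frac{27685}{1682518} \approx -0.016455$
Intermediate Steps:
$\frac{-19571 + 47256}{-42480 + \left(\left(- (-23 - 10) - 42\right) + \left(4533 - 9170\right)\right) \left(392 + b{\left(-32 \right)}\right)} = \frac{-19571 + 47256}{-42480 + \left(\left(- (-23 - 10) - 42\right) + \left(4533 - 9170\right)\right) \left(392 - 39\right)} = \frac{27685}{-42480 + \left(\left(\left(-1\right) \left(-33\right) - 42\right) + \left(4533 - 9170\right)\right) \left(392 - 39\right)} = \frac{27685}{-42480 + \left(\left(33 - 42\right) - 4637\right) 353} = \frac{27685}{-42480 + \left(-9 - 4637\right) 353} = \frac{27685}{-42480 - 1640038} = \frac{27685}{-1682518} = 27685 \left(- \frac{1}{1682518}\right) = - \frac{27685}{1682518}$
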